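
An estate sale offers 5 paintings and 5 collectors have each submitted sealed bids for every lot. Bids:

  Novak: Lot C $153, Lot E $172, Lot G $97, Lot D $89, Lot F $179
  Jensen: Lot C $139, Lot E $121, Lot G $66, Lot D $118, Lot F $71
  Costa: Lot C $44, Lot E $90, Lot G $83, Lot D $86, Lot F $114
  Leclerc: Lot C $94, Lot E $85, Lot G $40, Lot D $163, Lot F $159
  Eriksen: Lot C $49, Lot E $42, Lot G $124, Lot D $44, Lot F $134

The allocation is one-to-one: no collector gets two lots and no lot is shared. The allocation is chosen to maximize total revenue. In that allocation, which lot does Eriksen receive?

Optimal: Novak→Lot E ($172), Jensen→Lot C ($139), Costa→Lot F ($114), Leclerc→Lot D ($163), Eriksen→Lot G ($124) — total 172+139+114+163+124 = $712.
Max-entry greedy (repeatedly take the single best remaining cell) gives $695, worse by 17.
Next-best assignment: Novak→Lot F, Jensen→Lot C, Costa→Lot E, Leclerc→Lot D, Eriksen→Lot G = $695.
Swapping Eriksen↔Costa (Eriksen→Lot F $134, Costa→Lot G $83) loses 21.
Eriksen's own top lot is Lot F ($134), but forcing Eriksen→Lot F and reassigning the rest optimally gives only $691 — worse by 21.

Eriksen receives Lot G.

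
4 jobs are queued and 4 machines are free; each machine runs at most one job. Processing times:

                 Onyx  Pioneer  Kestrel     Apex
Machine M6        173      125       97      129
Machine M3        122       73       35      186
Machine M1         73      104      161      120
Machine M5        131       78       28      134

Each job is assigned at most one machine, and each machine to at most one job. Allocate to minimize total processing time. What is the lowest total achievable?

Minimum total: 303 min

Optimal: Onyx→Machine M1 (73 min), Pioneer→Machine M3 (73 min), Kestrel→Machine M5 (28 min), Apex→Machine M6 (129 min) — total 73+73+28+129 = 303 min.
Column-greedy (each machine in turn goes to its cheapest remaining job) gives 377 min, worse by 74.
Next-best assignment: Onyx→Machine M1, Pioneer→Machine M5, Kestrel→Machine M3, Apex→Machine M6 = 315 min.
Swapping Onyx↔Kestrel (Onyx→Machine M5 131 min, Kestrel→Machine M1 161 min) adds 191.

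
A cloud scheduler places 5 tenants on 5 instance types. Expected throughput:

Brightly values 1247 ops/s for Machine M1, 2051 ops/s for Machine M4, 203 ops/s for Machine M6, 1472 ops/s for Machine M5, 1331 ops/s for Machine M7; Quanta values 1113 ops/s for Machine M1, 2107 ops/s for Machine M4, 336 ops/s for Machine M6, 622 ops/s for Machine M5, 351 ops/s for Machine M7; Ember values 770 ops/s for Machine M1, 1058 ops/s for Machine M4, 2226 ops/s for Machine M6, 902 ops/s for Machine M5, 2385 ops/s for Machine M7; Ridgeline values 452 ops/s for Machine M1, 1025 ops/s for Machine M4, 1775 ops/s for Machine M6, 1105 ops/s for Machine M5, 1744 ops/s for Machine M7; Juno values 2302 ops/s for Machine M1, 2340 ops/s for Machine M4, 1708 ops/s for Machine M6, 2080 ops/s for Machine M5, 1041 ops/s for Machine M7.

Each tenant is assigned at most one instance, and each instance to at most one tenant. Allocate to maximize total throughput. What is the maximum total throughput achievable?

Optimal: Brightly→Machine M5 (1472 ops/s), Quanta→Machine M4 (2107 ops/s), Ember→Machine M7 (2385 ops/s), Ridgeline→Machine M6 (1775 ops/s), Juno→Machine M1 (2302 ops/s) — total 1472+2107+2385+1775+2302 = 10041 ops/s.
Column-greedy (each instance in turn goes to its best remaining tenant) gives 9851 ops/s, worse by 190.
Swapping Juno↔Ridgeline (Juno→Machine M6 1708 ops/s, Ridgeline→Machine M1 452 ops/s) loses 1917.
Every other assignment is strictly worse.

Max total: 10041 ops/s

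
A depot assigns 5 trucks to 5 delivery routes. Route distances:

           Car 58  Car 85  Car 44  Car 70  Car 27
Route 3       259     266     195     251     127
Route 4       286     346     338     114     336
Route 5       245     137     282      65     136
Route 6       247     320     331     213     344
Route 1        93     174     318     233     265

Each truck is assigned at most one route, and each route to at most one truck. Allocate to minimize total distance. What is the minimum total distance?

This is a one-to-one assignment (minimum-cost bipartite matching).
Optimal: Car 58→Route 1 (93 km), Car 85→Route 5 (137 km), Car 44→Route 6 (331 km), Car 70→Route 4 (114 km), Car 27→Route 3 (127 km) — total 93+137+331+114+127 = 802 km.
Row-greedy (each truck in turn takes its cheapest remaining route) gives 883 km, worse by 81.

Min total: 802 km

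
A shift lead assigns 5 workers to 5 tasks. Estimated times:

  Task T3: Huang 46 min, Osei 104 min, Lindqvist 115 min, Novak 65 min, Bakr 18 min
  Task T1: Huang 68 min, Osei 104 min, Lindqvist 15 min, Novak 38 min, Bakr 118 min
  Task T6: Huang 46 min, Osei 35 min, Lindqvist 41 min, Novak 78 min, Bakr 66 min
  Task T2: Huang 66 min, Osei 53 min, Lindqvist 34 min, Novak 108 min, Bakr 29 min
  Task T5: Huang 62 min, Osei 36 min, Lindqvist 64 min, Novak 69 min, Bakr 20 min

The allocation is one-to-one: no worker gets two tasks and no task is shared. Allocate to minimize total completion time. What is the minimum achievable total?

Optimal: Huang→Task T6 (46 min), Osei→Task T5 (36 min), Lindqvist→Task T2 (34 min), Novak→Task T1 (38 min), Bakr→Task T3 (18 min) — total 46+36+34+38+18 = 172 min.
Column-greedy (each task in turn goes to its cheapest remaining worker) gives 203 min, worse by 31.
Swapping Bakr↔Novak (Bakr→Task T1 118 min, Novak→Task T3 65 min) adds 127.
Every other assignment is strictly worse.

Minimum total: 172 min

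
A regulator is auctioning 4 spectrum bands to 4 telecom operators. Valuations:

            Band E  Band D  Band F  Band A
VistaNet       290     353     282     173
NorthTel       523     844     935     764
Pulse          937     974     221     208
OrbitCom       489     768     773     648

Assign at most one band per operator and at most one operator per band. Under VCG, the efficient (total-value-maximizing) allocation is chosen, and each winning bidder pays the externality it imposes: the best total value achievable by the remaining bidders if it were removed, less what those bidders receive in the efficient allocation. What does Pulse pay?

Pulse pays $57M.

Efficient allocation: VistaNet→Band D ($353M), NorthTel→Band F ($935M), Pulse→Band E ($937M), OrbitCom→Band A ($648M); total welfare W = $2873M.
Pulse receives Band E at value $937M, so the others get W − 937 = $1936M.
Without Pulse: best allocation of the remaining 3 bidders over all 4 bands is VistaNet→Band E ($290M), NorthTel→Band F ($935M), OrbitCom→Band D ($768M), total $1993M.
VCG payment = (others' best without Pulse) − (others' welfare with Pulse) = 1993 − 1936 = $57M.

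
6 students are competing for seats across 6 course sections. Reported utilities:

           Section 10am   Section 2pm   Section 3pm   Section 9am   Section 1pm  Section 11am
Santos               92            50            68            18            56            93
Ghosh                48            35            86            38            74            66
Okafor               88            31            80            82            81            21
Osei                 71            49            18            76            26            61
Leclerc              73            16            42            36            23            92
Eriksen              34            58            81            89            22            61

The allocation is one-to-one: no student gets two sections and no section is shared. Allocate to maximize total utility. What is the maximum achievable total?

Optimal: Santos→Section 10am (92 points), Ghosh→Section 3pm (86 points), Okafor→Section 1pm (81 points), Osei→Section 2pm (49 points), Leclerc→Section 11am (92 points), Eriksen→Section 9am (89 points) — total 92+86+81+49+92+89 = 489 points.
Max-entry greedy (repeatedly take the single best remaining cell) gives 428 points, worse by 61.
Swapping Osei↔Santos (Osei→Section 10am 71 points, Santos→Section 2pm 50 points) loses 20.

Maximum total: 489 points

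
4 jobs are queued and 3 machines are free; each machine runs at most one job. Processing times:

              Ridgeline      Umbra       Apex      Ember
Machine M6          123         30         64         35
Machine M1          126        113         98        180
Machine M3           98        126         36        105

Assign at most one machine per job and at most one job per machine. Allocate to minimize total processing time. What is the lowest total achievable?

Optimal: Ember→Machine M6 (35 min), Umbra→Machine M1 (113 min), Apex→Machine M3 (36 min) — total 35+113+36 = 184 min.
Min-entry greedy (repeatedly take the single cheapest remaining cell) gives 192 min, worse by 8.
Next-best assignment: Umbra→Machine M6, Ridgeline→Machine M1, Apex→Machine M3 = 192 min.

Min total: 184 min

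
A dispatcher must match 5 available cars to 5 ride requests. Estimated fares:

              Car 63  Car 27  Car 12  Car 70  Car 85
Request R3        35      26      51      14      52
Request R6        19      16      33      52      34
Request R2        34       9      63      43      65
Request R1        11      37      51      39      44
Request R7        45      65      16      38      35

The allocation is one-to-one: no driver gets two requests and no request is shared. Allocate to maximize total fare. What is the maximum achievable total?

Max total: $268

Optimal: Car 63→Request R3 ($35), Car 27→Request R7 ($65), Car 12→Request R1 ($51), Car 70→Request R6 ($52), Car 85→Request R2 ($65) — total 35+65+51+52+65 = $268.
Row-greedy (each driver in turn takes its best remaining request) gives $249, worse by 19.
Next-best assignment: Car 63→Request R3, Car 27→Request R7, Car 12→Request R2, Car 70→Request R6, Car 85→Request R1 = $259.
No other one-to-one assignment exceeds $268.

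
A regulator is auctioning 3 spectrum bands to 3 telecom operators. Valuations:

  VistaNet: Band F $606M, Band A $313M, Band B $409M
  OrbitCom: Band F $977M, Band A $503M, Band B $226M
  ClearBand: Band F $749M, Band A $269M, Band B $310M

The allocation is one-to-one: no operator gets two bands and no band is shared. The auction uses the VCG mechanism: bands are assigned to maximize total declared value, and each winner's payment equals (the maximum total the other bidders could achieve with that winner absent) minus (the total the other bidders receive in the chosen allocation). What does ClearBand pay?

Efficient allocation: VistaNet→Band B ($409M), OrbitCom→Band A ($503M), ClearBand→Band F ($749M); total welfare W = $1661M.
ClearBand receives Band F at value $749M, so the others get W − 749 = $912M.
Without ClearBand: best allocation of the remaining 2 bidders over all 3 bands is VistaNet→Band B ($409M), OrbitCom→Band F ($977M), total $1386M.
VCG payment = (others' best without ClearBand) − (others' welfare with ClearBand) = 1386 − 912 = $474M.

ClearBand pays $474M.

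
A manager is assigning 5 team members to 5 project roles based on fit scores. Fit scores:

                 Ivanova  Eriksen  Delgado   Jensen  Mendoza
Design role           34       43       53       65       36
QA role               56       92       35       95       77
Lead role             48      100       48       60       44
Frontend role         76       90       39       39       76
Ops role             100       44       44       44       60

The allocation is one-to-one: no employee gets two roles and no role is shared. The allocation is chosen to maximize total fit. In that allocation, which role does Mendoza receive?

Mendoza receives Frontend role.

Optimal: Ivanova→Ops role (100 pts), Eriksen→Lead role (100 pts), Delgado→Design role (53 pts), Jensen→QA role (95 pts), Mendoza→Frontend role (76 pts) — total 100+100+53+95+76 = 424 pts.
Column-greedy (each role in turn goes to its best remaining employee) gives 325 pts, worse by 99.
Swapping Eriksen↔Delgado (Eriksen→Design role 43 pts, Delgado→Lead role 48 pts) loses 62.
No other one-to-one assignment exceeds 424 pts.
Mendoza's own top role is QA role (77 pts), but forcing Mendoza→QA role and reassigning the rest optimally gives only 381 pts — worse by 43.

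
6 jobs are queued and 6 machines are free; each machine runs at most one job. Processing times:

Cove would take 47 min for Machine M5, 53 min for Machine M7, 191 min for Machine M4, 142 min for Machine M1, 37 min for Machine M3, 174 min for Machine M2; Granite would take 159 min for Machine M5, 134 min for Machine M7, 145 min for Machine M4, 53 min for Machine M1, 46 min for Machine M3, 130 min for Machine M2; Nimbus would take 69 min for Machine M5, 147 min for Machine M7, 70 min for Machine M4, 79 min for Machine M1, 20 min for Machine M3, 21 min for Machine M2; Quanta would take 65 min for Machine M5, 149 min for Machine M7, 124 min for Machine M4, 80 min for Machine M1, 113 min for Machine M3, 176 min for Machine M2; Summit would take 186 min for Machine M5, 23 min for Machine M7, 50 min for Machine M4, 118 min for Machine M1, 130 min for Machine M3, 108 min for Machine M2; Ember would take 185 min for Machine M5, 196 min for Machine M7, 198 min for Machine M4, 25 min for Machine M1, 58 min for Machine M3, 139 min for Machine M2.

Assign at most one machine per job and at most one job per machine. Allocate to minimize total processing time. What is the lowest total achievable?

Minimum total: 260 min

Optimal: Cove→Machine M7 (53 min), Granite→Machine M3 (46 min), Nimbus→Machine M2 (21 min), Quanta→Machine M5 (65 min), Summit→Machine M4 (50 min), Ember→Machine M1 (25 min) — total 53+46+21+65+50+25 = 260 min.
Column-greedy (each machine in turn goes to its cheapest remaining job) gives 387 min, worse by 127.
Next-best assignment: Cove→Machine M5, Granite→Machine M3, Nimbus→Machine M2, Quanta→Machine M4, Summit→Machine M7, Ember→Machine M1 = 286 min.
No other one-to-one assignment undercuts 260 min.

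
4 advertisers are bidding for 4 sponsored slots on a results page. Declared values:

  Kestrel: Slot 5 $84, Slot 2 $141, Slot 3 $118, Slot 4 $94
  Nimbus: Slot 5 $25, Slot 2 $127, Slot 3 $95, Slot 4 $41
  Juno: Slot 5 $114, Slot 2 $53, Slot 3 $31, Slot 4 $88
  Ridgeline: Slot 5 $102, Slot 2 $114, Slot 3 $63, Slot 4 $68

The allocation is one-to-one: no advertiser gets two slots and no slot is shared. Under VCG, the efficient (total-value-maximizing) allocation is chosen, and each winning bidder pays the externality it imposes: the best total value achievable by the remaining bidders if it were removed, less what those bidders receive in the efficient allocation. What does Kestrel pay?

Efficient allocation: Kestrel→Slot 3 ($118), Nimbus→Slot 2 ($127), Juno→Slot 4 ($88), Ridgeline→Slot 5 ($102); total welfare W = $435.
Kestrel receives Slot 3 at value $118, so the others get W − 118 = $317.
Without Kestrel: best allocation of the remaining 3 bidders over all 4 slots is Nimbus→Slot 3 ($95), Juno→Slot 5 ($114), Ridgeline→Slot 2 ($114), total $323.
VCG payment = (others' best without Kestrel) − (others' welfare with Kestrel) = 323 − 317 = $6.

Kestrel pays $6.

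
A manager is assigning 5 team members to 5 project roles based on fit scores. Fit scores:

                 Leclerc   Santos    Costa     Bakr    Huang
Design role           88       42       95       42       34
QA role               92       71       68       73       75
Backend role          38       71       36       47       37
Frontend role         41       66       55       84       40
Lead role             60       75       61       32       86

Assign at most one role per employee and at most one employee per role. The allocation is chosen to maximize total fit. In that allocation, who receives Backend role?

Santos receives Backend role.

Treat this as an assignment problem: match each employee to one role.
Optimal: Leclerc→QA role (92 pts), Santos→Backend role (71 pts), Costa→Design role (95 pts), Bakr→Frontend role (84 pts), Huang→Lead role (86 pts) — total 92+71+95+84+86 = 428 pts.
Row-greedy (each employee in turn takes its best remaining role) gives 383 pts, worse by 45.
Checked against all permutations: 428 pts is optimal.
Santos's own top role is Lead role (75 pts), but forcing Santos→Lead role and reassigning the rest optimally gives only 383 pts — worse by 45.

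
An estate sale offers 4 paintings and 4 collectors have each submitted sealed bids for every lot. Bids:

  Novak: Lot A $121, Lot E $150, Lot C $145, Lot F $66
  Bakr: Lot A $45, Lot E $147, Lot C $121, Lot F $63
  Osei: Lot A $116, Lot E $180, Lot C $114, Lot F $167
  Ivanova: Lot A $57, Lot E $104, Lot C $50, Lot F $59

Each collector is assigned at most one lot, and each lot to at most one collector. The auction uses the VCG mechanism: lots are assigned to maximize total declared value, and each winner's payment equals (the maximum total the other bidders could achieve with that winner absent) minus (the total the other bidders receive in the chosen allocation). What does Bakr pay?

Efficient allocation: Novak→Lot C ($145), Bakr→Lot E ($147), Osei→Lot F ($167), Ivanova→Lot A ($57); total welfare W = $516.
Bakr receives Lot E at value $147, so the others get W − 147 = $369.
Without Bakr: best allocation of the remaining 3 bidders over all 4 lots is Novak→Lot C ($145), Osei→Lot F ($167), Ivanova→Lot E ($104), total $416.
VCG payment = (others' best without Bakr) − (others' welfare with Bakr) = 416 − 369 = $47.

Bakr pays $47.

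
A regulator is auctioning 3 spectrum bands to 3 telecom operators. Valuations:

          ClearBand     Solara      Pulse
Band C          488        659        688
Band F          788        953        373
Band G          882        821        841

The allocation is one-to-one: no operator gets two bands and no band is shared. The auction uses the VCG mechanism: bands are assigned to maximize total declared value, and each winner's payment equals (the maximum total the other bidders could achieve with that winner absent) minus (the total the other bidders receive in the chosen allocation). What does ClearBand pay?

Efficient allocation: ClearBand→Band G ($882M), Solara→Band F ($953M), Pulse→Band C ($688M); total welfare W = $2523M.
ClearBand receives Band G at value $882M, so the others get W − 882 = $1641M.
Without ClearBand: best allocation of the remaining 2 bidders over all 3 bands is Solara→Band F ($953M), Pulse→Band G ($841M), total $1794M.
VCG payment = (others' best without ClearBand) − (others' welfare with ClearBand) = 1794 − 1641 = $153M.

ClearBand pays $153M.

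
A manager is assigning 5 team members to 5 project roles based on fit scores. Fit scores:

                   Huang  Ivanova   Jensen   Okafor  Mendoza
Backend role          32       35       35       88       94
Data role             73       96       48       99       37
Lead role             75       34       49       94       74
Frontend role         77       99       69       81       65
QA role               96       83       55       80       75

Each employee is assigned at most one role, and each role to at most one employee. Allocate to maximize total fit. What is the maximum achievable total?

Max total: 449 pts

Optimal: Huang→QA role (96 pts), Ivanova→Data role (96 pts), Jensen→Frontend role (69 pts), Okafor→Lead role (94 pts), Mendoza→Backend role (94 pts) — total 96+96+69+94+94 = 449 pts.
Column-greedy (each role in turn goes to its best remaining employee) gives 422 pts, worse by 27.
Swapping Ivanova↔Jensen (Ivanova→Frontend role 99 pts, Jensen→Data role 48 pts) loses 18.
No other one-to-one assignment exceeds 449 pts.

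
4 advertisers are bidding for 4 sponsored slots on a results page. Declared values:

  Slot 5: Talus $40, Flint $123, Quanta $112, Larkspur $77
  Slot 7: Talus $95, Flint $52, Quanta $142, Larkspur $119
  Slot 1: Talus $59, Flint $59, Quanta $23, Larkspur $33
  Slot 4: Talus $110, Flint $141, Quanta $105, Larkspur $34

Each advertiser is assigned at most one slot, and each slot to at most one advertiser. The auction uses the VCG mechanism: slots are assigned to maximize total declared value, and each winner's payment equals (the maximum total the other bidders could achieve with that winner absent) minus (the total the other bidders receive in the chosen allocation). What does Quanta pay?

Efficient allocation: Talus→Slot 1 ($59), Flint→Slot 4 ($141), Quanta→Slot 5 ($112), Larkspur→Slot 7 ($119); total welfare W = $431.
Quanta receives Slot 5 at value $112, so the others get W − 112 = $319.
Without Quanta: best allocation of the remaining 3 bidders over all 4 slots is Talus→Slot 4 ($110), Flint→Slot 5 ($123), Larkspur→Slot 7 ($119), total $352.
VCG payment = (others' best without Quanta) − (others' welfare with Quanta) = 352 − 319 = $33.

Quanta pays $33.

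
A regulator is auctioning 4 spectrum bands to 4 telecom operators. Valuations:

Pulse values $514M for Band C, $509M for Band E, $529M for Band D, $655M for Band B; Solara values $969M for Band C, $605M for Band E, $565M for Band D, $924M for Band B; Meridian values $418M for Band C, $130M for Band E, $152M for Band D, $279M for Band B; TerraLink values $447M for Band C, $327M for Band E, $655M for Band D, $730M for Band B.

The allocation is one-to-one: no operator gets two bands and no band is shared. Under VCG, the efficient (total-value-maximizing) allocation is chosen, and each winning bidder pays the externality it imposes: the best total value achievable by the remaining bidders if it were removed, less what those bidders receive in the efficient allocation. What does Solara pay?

Solara pays $146M.

Efficient allocation: Pulse→Band E ($509M), Solara→Band B ($924M), Meridian→Band C ($418M), TerraLink→Band D ($655M); total welfare W = $2506M.
Solara receives Band B at value $924M, so the others get W − 924 = $1582M.
Without Solara: best allocation of the remaining 3 bidders over all 4 bands is Pulse→Band B ($655M), Meridian→Band C ($418M), TerraLink→Band D ($655M), total $1728M.
VCG payment = (others' best without Solara) − (others' welfare with Solara) = 1728 − 1582 = $146M.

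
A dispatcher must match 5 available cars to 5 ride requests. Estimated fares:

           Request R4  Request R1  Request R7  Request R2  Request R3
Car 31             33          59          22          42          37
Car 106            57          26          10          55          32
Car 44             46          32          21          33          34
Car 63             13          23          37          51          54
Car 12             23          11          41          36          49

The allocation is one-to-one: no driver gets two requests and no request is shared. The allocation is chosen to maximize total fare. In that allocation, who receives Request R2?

This is the linear assignment problem.
Optimal: Car 31→Request R1 ($59), Car 106→Request R2 ($55), Car 44→Request R4 ($46), Car 63→Request R3 ($54), Car 12→Request R7 ($41) — total 59+55+46+54+41 = $255.
Row-greedy (each driver in turn takes its best remaining request) gives $242, worse by 13.
Swapping Car 31↔Car 63 (Car 31→Request R3 $37, Car 63→Request R1 $23) loses 53.
Car 106's own top request is Request R4 ($57), but forcing Car 106→Request R4 and reassigning the rest optimally gives only $244 — worse by 11.

Car 106 receives Request R2.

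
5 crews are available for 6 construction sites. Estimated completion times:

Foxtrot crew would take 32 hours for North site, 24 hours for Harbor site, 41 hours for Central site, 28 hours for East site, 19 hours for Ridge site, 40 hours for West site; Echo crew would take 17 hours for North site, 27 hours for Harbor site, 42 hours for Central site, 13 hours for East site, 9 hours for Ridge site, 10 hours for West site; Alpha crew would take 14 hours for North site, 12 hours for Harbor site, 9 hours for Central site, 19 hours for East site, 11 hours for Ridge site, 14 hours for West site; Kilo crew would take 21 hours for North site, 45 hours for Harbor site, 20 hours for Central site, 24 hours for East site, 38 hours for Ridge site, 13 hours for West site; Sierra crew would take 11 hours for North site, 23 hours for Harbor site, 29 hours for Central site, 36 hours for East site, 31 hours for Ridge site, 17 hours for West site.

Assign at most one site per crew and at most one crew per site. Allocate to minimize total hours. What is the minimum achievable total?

Minimum total: 65 hours

This is a one-to-one assignment (minimum-cost bipartite matching).
Optimal: Foxtrot crew→Ridge site (19 hours), Echo crew→East site (13 hours), Alpha crew→Central site (9 hours), Kilo crew→West site (13 hours), Sierra crew→North site (11 hours) — total 19+13+9+13+11 = 65 hours.
Min-entry greedy (repeatedly take the single cheapest remaining cell) gives 66 hours, worse by 1.
Next-best assignment: Foxtrot crew→Harbor site, Echo crew→Ridge site, Alpha crew→Central site, Kilo crew→West site, Sierra crew→North site = 66 hours.
Every other assignment is strictly worse.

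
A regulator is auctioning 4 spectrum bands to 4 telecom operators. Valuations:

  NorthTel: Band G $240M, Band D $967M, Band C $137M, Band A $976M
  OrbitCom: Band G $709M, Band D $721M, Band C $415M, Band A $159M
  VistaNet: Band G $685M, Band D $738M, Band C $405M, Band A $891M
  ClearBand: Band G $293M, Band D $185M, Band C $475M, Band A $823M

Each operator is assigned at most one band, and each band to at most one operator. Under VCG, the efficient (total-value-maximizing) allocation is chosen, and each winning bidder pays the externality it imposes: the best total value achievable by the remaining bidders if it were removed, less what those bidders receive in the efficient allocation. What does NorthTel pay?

Efficient allocation: NorthTel→Band D ($967M), OrbitCom→Band G ($709M), VistaNet→Band A ($891M), ClearBand→Band C ($475M); total welfare W = $3042M.
NorthTel receives Band D at value $967M, so the others get W − 967 = $2075M.
Without NorthTel: best allocation of the remaining 3 bidders over all 4 bands is OrbitCom→Band G ($709M), VistaNet→Band D ($738M), ClearBand→Band A ($823M), total $2270M.
VCG payment = (others' best without NorthTel) − (others' welfare with NorthTel) = 2270 − 2075 = $195M.

NorthTel pays $195M.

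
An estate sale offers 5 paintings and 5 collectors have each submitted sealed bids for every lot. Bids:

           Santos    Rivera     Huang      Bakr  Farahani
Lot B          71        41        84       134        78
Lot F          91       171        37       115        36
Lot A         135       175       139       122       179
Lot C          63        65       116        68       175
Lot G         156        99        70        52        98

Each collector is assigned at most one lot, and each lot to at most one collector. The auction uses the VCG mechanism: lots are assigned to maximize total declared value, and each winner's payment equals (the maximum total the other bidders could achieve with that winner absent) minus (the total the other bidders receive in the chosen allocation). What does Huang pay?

Efficient allocation: Santos→Lot G ($156), Rivera→Lot F ($171), Huang→Lot A ($139), Bakr→Lot B ($134), Farahani→Lot C ($175); total welfare W = $775.
Huang receives Lot A at value $139, so the others get W − 139 = $636.
Without Huang: best allocation of the remaining 4 bidders over all 5 lots is Santos→Lot G ($156), Rivera→Lot F ($171), Bakr→Lot B ($134), Farahani→Lot A ($179), total $640.
VCG payment = (others' best without Huang) − (others' welfare with Huang) = 640 − 636 = $4.

Huang pays $4.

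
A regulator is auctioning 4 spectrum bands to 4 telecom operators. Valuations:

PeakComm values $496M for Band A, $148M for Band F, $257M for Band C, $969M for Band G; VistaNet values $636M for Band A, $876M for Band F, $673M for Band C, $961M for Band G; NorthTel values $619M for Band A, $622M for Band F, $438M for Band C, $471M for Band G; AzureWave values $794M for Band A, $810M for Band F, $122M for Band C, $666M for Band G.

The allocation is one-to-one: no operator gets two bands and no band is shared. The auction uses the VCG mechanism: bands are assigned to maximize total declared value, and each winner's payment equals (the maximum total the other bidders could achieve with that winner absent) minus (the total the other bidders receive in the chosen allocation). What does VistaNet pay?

Efficient allocation: PeakComm→Band G ($969M), VistaNet→Band F ($876M), NorthTel→Band C ($438M), AzureWave→Band A ($794M); total welfare W = $3077M.
VistaNet receives Band F at value $876M, so the others get W − 876 = $2201M.
Without VistaNet: best allocation of the remaining 3 bidders over all 4 bands is PeakComm→Band G ($969M), NorthTel→Band A ($619M), AzureWave→Band F ($810M), total $2398M.
VCG payment = (others' best without VistaNet) − (others' welfare with VistaNet) = 2398 − 2201 = $197M.

VistaNet pays $197M.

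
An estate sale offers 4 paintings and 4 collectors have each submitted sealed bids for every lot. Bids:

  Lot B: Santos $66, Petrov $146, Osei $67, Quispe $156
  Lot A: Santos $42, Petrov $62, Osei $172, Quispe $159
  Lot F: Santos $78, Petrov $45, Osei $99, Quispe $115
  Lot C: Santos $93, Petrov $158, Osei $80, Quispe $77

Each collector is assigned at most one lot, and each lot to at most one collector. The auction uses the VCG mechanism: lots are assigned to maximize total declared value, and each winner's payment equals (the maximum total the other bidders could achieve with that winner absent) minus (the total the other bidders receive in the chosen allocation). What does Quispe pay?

Quispe pays $3.

Efficient allocation: Santos→Lot F ($78), Petrov→Lot C ($158), Osei→Lot A ($172), Quispe→Lot B ($156); total welfare W = $564.
Quispe receives Lot B at value $156, so the others get W − 156 = $408.
Without Quispe: best allocation of the remaining 3 bidders over all 4 lots is Santos→Lot C ($93), Petrov→Lot B ($146), Osei→Lot A ($172), total $411.
VCG payment = (others' best without Quispe) − (others' welfare with Quispe) = 411 − 408 = $3.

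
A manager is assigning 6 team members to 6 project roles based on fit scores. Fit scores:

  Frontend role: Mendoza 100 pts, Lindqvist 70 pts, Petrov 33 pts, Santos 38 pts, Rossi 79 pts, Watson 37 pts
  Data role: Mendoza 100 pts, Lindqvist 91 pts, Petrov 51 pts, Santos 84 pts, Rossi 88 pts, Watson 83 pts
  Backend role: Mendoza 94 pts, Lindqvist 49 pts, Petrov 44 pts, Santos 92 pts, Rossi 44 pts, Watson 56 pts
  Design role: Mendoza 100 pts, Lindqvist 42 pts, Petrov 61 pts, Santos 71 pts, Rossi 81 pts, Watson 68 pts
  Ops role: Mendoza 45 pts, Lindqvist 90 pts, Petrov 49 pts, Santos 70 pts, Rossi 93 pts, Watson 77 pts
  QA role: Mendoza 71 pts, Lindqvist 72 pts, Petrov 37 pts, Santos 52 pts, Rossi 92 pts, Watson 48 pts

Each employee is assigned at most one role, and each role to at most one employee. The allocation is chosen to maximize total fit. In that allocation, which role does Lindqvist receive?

This is a one-to-one assignment (maximum-weight bipartite matching).
Optimal: Mendoza→Frontend role (100 pts), Lindqvist→Ops role (90 pts), Petrov→Design role (61 pts), Santos→Backend role (92 pts), Rossi→QA role (92 pts), Watson→Data role (83 pts) — total 100+90+61+92+92+83 = 518 pts.
Column-greedy (each role in turn goes to its best remaining employee) gives 478 pts, worse by 40.
Next-best assignment: Mendoza→Frontend role, Lindqvist→Data role, Petrov→Design role, Santos→Backend role, Rossi→QA role, Watson→Ops role = 513 pts.
No other one-to-one assignment exceeds 518 pts.
Lindqvist's own top role is Data role (91 pts), but forcing Lindqvist→Data role and reassigning the rest optimally gives only 513 pts — worse by 5.

Lindqvist receives Ops role.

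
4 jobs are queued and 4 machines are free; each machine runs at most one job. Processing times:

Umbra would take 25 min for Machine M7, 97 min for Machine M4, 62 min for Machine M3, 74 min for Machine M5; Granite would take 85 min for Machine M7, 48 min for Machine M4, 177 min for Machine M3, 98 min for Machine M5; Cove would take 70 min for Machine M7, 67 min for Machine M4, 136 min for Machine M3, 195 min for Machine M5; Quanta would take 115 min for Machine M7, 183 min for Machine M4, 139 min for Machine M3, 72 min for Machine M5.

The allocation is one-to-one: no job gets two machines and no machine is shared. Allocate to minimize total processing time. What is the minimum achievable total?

This is the linear assignment problem.
Optimal: Umbra→Machine M3 (62 min), Granite→Machine M4 (48 min), Cove→Machine M7 (70 min), Quanta→Machine M5 (72 min) — total 62+48+70+72 = 252 min.
Column-greedy (each machine in turn goes to its cheapest remaining job) gives 281 min, worse by 29.
Next-best assignment: Umbra→Machine M7, Granite→Machine M4, Cove→Machine M3, Quanta→Machine M5 = 281 min.

Minimum total: 252 min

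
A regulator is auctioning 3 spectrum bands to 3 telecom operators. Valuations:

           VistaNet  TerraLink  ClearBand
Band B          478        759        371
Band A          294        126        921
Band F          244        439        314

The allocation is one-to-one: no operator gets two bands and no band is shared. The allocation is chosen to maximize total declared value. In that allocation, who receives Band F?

This is a one-to-one assignment (maximum-weight bipartite matching).
Optimal: VistaNet→Band F ($244M), TerraLink→Band B ($759M), ClearBand→Band A ($921M) — total 244+759+921 = $1924M.
Row-greedy (each operator in turn takes its best remaining band) gives $1838M, worse by 86.
Swapping TerraLink↔ClearBand (TerraLink→Band A $126M, ClearBand→Band B $371M) loses 1183.
Checked against all permutations: $1924M is optimal.
VistaNet's own top band is Band B ($478M), but forcing VistaNet→Band B and reassigning the rest optimally gives only $1838M — worse by 86.

VistaNet receives Band F.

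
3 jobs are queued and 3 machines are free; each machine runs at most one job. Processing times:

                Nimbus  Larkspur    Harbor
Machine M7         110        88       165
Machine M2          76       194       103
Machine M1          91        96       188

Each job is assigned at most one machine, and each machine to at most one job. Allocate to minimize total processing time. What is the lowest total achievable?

Min total: 282 min

Optimal: Nimbus→Machine M1 (91 min), Larkspur→Machine M7 (88 min), Harbor→Machine M2 (103 min) — total 91+88+103 = 282 min.
Column-greedy (each machine in turn goes to its cheapest remaining job) gives 352 min, worse by 70.
Next-best assignment: Nimbus→Machine M7, Larkspur→Machine M1, Harbor→Machine M2 = 309 min.
Swapping Larkspur↔Harbor (Larkspur→Machine M2 194 min, Harbor→Machine M7 165 min) adds 168.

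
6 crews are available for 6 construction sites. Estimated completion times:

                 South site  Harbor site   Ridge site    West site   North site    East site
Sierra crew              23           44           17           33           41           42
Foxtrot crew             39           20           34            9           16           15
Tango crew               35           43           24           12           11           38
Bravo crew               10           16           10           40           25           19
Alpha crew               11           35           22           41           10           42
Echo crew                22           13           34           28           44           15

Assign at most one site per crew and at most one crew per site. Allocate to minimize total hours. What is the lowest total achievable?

This is a one-to-one assignment (minimum-cost bipartite matching).
Optimal: Sierra crew→Ridge site (17 hours), Foxtrot crew→East site (15 hours), Tango crew→West site (12 hours), Bravo crew→South site (10 hours), Alpha crew→North site (10 hours), Echo crew→Harbor site (13 hours) — total 17+15+12+10+10+13 = 77 hours.
Row-greedy (each crew in turn takes its cheapest remaining site) gives 97 hours, worse by 20.

Min total: 77 hours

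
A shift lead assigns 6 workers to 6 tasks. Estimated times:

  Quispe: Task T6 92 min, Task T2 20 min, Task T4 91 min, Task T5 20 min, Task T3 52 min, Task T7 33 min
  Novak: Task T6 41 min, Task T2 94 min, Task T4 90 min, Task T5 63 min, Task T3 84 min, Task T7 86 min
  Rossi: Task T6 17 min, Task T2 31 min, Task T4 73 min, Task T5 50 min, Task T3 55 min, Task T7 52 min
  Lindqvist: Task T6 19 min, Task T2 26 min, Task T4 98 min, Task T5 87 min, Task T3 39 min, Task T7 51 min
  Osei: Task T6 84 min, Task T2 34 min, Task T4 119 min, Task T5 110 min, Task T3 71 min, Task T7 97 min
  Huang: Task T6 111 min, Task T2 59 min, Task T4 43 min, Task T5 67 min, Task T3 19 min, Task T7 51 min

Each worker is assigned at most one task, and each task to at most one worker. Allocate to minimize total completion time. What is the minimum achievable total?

Min total: 229 min

This is the linear assignment problem.
Optimal: Quispe→Task T5 (20 min), Novak→Task T6 (41 min), Rossi→Task T7 (52 min), Lindqvist→Task T3 (39 min), Osei→Task T2 (34 min), Huang→Task T4 (43 min) — total 20+41+52+39+34+43 = 229 min.
Swapping Osei↔Rossi (Osei→Task T7 97 min, Rossi→Task T2 31 min) adds 42.
No other one-to-one assignment undercuts 229 min.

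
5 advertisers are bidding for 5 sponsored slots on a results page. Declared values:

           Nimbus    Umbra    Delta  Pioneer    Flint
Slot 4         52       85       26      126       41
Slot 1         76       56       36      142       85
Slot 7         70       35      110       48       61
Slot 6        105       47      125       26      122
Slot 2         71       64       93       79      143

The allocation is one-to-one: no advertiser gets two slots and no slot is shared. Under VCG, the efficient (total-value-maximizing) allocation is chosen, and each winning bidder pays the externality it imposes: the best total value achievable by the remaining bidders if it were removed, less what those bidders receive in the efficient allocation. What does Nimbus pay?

Efficient allocation: Nimbus→Slot 6 ($105), Umbra→Slot 4 ($85), Delta→Slot 7 ($110), Pioneer→Slot 1 ($142), Flint→Slot 2 ($143); total welfare W = $585.
Nimbus receives Slot 6 at value $105, so the others get W − 105 = $480.
Without Nimbus: best allocation of the remaining 4 bidders over all 5 slots is Umbra→Slot 4 ($85), Delta→Slot 6 ($125), Pioneer→Slot 1 ($142), Flint→Slot 2 ($143), total $495.
VCG payment = (others' best without Nimbus) − (others' welfare with Nimbus) = 495 − 480 = $15.

Nimbus pays $15.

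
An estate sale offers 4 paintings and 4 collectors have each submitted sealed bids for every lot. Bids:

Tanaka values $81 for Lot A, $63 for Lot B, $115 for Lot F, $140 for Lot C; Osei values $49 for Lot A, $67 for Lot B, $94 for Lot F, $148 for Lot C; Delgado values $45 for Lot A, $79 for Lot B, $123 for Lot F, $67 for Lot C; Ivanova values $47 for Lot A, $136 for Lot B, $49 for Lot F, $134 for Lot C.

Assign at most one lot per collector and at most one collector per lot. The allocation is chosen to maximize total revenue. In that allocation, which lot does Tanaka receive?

Optimal: Tanaka→Lot A ($81), Osei→Lot C ($148), Delgado→Lot F ($123), Ivanova→Lot B ($136) — total 81+148+123+136 = $488.
Next-best assignment: Tanaka→Lot C, Osei→Lot A, Delgado→Lot F, Ivanova→Lot B = $448.
Every other assignment is strictly worse.
Tanaka's own top lot is Lot C ($140), but forcing Tanaka→Lot C and reassigning the rest optimally gives only $448 — worse by 40.

Tanaka receives Lot A.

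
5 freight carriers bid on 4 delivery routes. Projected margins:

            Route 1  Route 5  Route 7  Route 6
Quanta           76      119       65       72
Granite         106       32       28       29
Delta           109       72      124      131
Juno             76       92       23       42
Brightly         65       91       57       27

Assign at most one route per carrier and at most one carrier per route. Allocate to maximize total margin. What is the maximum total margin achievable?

Optimal: Granite→Route 1 ($106k), Quanta→Route 5 ($119k), Brightly→Route 7 ($57k), Delta→Route 6 ($131k) — total 106+119+57+131 = $413k.
Column-greedy (each route in turn goes to its best remaining carrier) gives $327k, worse by 86.
Every other assignment is strictly worse.

Max total: $413k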